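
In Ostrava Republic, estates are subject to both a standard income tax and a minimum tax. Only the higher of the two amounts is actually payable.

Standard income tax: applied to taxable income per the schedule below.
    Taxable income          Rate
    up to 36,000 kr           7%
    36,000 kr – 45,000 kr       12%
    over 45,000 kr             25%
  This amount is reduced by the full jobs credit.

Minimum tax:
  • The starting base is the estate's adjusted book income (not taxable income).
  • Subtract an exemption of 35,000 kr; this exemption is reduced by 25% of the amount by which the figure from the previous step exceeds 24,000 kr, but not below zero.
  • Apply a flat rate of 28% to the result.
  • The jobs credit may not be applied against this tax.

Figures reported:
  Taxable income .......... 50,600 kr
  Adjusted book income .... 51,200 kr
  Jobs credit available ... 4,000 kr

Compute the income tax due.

6,440 kr

Minimum tax:
  Base (adjusted book income): 51,200 kr
  Exemption: 35,000 kr − 25% × (51,200 kr − 24,000 kr) = 35,000 kr − 6,800 kr = 28,200 kr
  Base: 51,200 kr − 28,200 kr = 23,000 kr
  23,000 kr × 28% = 6,440 kr

Standard income tax:
  36,000 kr × 7% = 2,520 kr
  9,000 kr × 12% = 1,080 kr
  5,600 kr × 25% = 1,400 kr
  → 5,000 kr
  Less jobs credit 4,000 kr → 1,000 kr

6,440 kr > 1,000 kr, so the minimum tax is the binding amount.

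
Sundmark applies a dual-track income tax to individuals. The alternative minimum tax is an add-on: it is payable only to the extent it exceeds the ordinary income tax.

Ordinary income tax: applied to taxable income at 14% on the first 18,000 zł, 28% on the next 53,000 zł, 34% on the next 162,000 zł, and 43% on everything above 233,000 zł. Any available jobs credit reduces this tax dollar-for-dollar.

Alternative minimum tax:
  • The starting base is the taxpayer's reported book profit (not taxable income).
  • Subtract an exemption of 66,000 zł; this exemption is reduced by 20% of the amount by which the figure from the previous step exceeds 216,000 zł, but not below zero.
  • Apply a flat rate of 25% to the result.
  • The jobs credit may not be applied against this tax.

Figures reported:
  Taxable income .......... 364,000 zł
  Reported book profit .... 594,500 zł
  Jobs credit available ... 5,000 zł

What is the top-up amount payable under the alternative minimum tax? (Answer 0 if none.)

24,855 zł

Alternative minimum tax:
  Base (reported book profit): 594,500 zł
  Exemption: 20% × (594,500 zł − 216,000 zł) = 75,700 zł ≥ 66,000 zł, so the exemption is fully phased out
  Base: 594,500 zł − 0 zł = 594,500 zł
  594,500 zł × 25% = 148,625 zł

Ordinary income tax:
  18,000 zł × 14% = 2,520 zł
  53,000 zł × 28% = 14,840 zł
  162,000 zł × 34% = 55,080 zł
  131,000 zł × 43% = 56,330 zł
  → 128,770 zł
  Less jobs credit 5,000 zł → 123,770 zł

Excess of alternative minimum tax over ordinary income tax: 148,625 zł − 123,770 zł = 24,855 zł.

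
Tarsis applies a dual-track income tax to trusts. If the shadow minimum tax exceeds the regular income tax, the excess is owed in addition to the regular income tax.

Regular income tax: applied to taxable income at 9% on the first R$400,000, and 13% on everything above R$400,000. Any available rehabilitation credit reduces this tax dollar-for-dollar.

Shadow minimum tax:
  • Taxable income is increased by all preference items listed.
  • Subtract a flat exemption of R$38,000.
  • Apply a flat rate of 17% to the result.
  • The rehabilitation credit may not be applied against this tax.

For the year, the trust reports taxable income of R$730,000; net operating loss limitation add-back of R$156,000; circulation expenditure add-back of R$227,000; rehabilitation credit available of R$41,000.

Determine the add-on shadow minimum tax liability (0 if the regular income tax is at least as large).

R$144,850

Shadow minimum tax:
  Adjusted income: R$730,000 + R$156,000 + R$227,000 = R$1,113,000
  Less exemption R$38,000 → base R$1,075,000
  R$1,075,000 × 17% = R$182,750

Regular income tax:
  R$400,000 × 9% = R$36,000
  R$330,000 × 13% = R$42,900
  → R$78,900
  Less rehabilitation credit R$41,000 → R$37,900

Excess of shadow minimum tax over regular income tax: R$182,750 − R$37,900 = R$144,850.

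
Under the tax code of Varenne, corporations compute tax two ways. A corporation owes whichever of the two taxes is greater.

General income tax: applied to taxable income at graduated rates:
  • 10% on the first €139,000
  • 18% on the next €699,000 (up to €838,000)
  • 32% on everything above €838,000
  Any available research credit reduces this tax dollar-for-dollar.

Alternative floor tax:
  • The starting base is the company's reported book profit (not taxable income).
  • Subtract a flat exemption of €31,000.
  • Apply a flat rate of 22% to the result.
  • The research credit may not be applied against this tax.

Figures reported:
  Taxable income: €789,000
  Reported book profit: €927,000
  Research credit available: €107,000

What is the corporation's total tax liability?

Alternative floor tax:
  Base (reported book profit): €927,000
  Less exemption €31,000 → base €896,000
  €896,000 × 22% = €197,120

General income tax:
  €139,000 × 10% = €13,900
  €650,000 × 18% = €117,000
  → €130,900
  Less research credit €107,000 → €23,900

€197,120 > €23,900, so the alternative floor tax is the binding amount.

€197,120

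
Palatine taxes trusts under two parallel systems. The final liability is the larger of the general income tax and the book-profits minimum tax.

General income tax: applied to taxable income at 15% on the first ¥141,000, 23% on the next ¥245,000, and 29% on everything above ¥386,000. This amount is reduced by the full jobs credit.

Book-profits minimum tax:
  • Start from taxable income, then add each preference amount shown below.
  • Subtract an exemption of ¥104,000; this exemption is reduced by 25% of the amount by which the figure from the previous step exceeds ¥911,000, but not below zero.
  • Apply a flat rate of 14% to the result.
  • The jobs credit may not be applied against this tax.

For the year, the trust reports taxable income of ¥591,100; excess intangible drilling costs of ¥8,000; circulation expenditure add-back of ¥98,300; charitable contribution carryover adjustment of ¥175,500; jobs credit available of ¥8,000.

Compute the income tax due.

General income tax:
  ¥141,000 × 15% = ¥21,150
  ¥245,000 × 23% = ¥56,350
  ¥205,100 × 29% = ¥59,479
  → ¥136,979
  Less jobs credit ¥8,000 → ¥128,979

Book-profits minimum tax:
  Adjusted income: ¥591,100 + ¥8,000 + ¥98,300 + ¥175,500 = ¥872,900
  Exemption: ¥872,900 ≤ ¥911,000, so full ¥104,000 applies
  Base: ¥872,900 − ¥104,000 = ¥768,900
  ¥768,900 × 14% = ¥107,646

¥128,979 > ¥107,646, so the general income tax governs.

¥128,979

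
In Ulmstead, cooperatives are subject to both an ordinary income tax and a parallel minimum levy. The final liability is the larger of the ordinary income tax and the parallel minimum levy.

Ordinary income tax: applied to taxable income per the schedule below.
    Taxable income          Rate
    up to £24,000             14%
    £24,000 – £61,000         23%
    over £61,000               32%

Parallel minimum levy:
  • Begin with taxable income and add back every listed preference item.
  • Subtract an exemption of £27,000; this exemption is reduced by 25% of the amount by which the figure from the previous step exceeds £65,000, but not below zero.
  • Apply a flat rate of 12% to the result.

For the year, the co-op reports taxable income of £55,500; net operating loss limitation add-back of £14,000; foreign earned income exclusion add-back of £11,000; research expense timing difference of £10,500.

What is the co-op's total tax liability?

Parallel minimum levy:
  Adjusted income: £55,500 + £14,000 + £11,000 + £10,500 = £91,000
  Exemption: £27,000 − 25% × (£91,000 − £65,000) = £27,000 − £6,500 = £20,500
  Base: £91,000 − £20,500 = £70,500
  £70,500 × 12% = £8,460

Ordinary income tax:
  £24,000 × 14% = £3,360
  £31,500 × 23% = £7,245
  → £10,605

£10,605 > £8,460, so the ordinary income tax governs.

£10,605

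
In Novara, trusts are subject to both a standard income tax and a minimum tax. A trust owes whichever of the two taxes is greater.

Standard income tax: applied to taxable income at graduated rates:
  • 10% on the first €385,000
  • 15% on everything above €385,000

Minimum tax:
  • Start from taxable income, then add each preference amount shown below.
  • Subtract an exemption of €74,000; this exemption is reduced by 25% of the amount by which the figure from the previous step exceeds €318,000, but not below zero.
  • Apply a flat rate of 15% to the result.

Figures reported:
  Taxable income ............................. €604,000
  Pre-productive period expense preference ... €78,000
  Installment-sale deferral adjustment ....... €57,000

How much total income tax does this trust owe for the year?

Minimum tax:
  Adjusted income: €604,000 + €78,000 + €57,000 = €739,000
  Exemption: 25% × (€739,000 − €318,000) = €105,250 ≥ €74,000, so the exemption is fully phased out
  Base: €739,000 − €0 = €739,000
  €739,000 × 15% = €110,850

Standard income tax:
  €385,000 × 10% = €38,500
  €219,000 × 15% = €32,850
  → €71,350

€110,850 > €71,350, so the minimum tax is the binding amount.

€110,850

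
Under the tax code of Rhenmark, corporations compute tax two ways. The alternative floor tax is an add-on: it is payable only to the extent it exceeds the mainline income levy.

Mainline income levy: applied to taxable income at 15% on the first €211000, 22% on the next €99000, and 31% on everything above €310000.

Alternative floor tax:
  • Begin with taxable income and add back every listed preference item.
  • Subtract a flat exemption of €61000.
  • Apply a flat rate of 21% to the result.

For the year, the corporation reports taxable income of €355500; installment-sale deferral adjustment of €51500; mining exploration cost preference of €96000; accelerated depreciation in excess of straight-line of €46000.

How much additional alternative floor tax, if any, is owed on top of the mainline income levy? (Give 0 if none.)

€34945

Alternative floor tax:
  Adjusted income: €355500 + €51500 + €96000 + €46000 = €549000
  Less exemption €61000 → base €488000
  €488000 × 21% = €102480

Mainline income levy:
  €211000 × 15% = €31650
  €99000 × 22% = €21780
  €45500 × 31% = €14105
  → €67535

Excess of alternative floor tax over mainline income levy: €102480 − €67535 = €34945.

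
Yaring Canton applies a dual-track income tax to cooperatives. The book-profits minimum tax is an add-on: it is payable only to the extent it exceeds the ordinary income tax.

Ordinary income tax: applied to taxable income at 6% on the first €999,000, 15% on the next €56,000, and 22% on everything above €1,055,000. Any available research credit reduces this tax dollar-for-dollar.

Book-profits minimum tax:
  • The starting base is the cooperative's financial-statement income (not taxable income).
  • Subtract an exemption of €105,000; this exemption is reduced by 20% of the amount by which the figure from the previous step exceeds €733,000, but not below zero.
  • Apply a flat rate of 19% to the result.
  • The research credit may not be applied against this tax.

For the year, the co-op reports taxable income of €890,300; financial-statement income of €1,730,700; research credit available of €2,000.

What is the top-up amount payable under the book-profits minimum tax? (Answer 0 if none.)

€277,415

Ordinary income tax:
  €890,300 × 6% = €53,418
  Less research credit €2,000 → €51,418

Book-profits minimum tax:
  Base (financial-statement income): €1,730,700
  Exemption: 20% × (€1,730,700 − €733,000) = €199,540 ≥ €105,000, so the exemption is fully phased out
  Base: €1,730,700 − €0 = €1,730,700
  €1,730,700 × 19% = €328,833

Excess of book-profits minimum tax over ordinary income tax: €328,833 − €51,418 = €277,415.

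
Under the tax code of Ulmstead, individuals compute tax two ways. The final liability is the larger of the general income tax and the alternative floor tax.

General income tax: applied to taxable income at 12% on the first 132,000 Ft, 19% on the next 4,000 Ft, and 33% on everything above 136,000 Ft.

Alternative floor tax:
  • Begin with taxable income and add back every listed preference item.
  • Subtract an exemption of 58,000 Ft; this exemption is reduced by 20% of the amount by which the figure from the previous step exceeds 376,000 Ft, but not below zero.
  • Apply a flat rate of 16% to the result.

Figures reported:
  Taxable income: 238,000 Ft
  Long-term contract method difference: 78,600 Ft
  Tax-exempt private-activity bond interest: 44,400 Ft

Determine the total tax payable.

General income tax:
  132,000 Ft × 12% = 15,840 Ft
  4,000 Ft × 19% = 760 Ft
  102,000 Ft × 33% = 33,660 Ft
  → 50,260 Ft

Alternative floor tax:
  Adjusted income: 238,000 Ft + 78,600 Ft + 44,400 Ft = 361,000 Ft
  Exemption: 361,000 Ft ≤ 376,000 Ft, so full 58,000 Ft applies
  Base: 361,000 Ft − 58,000 Ft = 303,000 Ft
  303,000 Ft × 16% = 48,480 Ft

50,260 Ft > 48,480 Ft, so the general income tax governs.

50,260 Ft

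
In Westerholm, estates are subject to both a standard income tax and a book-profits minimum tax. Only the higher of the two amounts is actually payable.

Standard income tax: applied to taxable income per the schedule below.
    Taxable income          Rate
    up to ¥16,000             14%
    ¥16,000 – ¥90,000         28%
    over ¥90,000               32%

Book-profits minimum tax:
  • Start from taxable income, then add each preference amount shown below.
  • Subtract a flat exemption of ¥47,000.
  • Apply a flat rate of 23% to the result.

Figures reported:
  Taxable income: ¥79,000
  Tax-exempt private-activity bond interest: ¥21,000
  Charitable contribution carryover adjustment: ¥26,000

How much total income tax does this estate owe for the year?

¥19,880

Book-profits minimum tax:
  Adjusted income: ¥79,000 + ¥21,000 + ¥26,000 = ¥126,000
  Less exemption ¥47,000 → base ¥79,000
  ¥79,000 × 23% = ¥18,170

Standard income tax:
  ¥16,000 × 14% = ¥2,240
  ¥63,000 × 28% = ¥17,640
  → ¥19,880

¥19,880 > ¥18,170, so the standard income tax governs.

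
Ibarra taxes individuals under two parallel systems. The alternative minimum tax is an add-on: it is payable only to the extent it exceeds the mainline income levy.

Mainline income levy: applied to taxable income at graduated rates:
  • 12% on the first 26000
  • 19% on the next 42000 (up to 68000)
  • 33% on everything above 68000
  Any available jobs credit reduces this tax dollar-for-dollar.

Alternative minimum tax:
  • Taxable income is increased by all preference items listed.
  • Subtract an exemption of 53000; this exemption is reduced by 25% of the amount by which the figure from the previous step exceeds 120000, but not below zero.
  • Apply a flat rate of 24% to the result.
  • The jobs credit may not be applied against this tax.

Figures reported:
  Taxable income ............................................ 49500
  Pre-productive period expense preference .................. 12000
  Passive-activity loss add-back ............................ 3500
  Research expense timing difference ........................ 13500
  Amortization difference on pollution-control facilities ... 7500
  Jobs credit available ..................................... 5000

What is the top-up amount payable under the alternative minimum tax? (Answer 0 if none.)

5335

Mainline income levy:
  26000 × 12% = 3120
  23500 × 19% = 4465
  → 7585
  Less jobs credit 5000 → 2585

Alternative minimum tax:
  Adjusted income: 49500 + 12000 + 3500 + 13500 + 7500 = 86000
  Exemption: 86000 ≤ 120000, so full 53000 applies
  Base: 86000 − 53000 = 33000
  33000 × 24% = 7920

Excess of alternative minimum tax over mainline income levy: 7920 − 2585 = 5335.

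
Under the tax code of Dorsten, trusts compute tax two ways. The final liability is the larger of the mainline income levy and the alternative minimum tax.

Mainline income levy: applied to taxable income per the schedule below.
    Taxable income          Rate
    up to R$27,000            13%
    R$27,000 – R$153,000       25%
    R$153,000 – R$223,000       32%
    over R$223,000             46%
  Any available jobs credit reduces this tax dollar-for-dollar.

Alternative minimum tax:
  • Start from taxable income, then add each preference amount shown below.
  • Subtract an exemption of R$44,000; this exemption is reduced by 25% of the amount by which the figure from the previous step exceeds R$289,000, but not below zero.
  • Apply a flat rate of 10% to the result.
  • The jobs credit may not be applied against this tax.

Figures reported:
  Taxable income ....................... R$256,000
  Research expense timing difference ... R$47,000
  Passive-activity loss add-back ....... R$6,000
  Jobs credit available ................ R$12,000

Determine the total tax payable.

Mainline income levy:
  R$27,000 × 13% = R$3,510
  R$126,000 × 25% = R$31,500
  R$70,000 × 32% = R$22,400
  R$33,000 × 46% = R$15,180
  → R$72,590
  Less jobs credit R$12,000 → R$60,590

Alternative minimum tax:
  Adjusted income: R$256,000 + R$47,000 + R$6,000 = R$309,000
  Exemption: R$44,000 − 25% × (R$309,000 − R$289,000) = R$44,000 − R$5,000 = R$39,000
  Base: R$309,000 − R$39,000 = R$270,000
  R$270,000 × 10% = R$27,000

R$60,590 > R$27,000, so the mainline income levy governs.

R$60,590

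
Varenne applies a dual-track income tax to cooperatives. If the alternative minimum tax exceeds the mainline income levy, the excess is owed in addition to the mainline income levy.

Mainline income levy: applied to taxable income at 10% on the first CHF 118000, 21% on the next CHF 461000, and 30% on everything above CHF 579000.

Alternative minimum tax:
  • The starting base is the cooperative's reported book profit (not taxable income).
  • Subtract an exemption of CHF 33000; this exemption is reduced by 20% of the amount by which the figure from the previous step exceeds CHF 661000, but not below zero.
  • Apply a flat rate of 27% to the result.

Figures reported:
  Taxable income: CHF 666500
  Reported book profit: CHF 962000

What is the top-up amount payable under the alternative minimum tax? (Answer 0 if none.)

Mainline income levy:
  CHF 118000 × 10% = CHF 11800
  CHF 461000 × 21% = CHF 96810
  CHF 87500 × 30% = CHF 26250
  → CHF 134860

Alternative minimum tax:
  Base (reported book profit): CHF 962000
  Exemption: 20% × (CHF 962000 − CHF 661000) = CHF 60200 ≥ CHF 33000, so the exemption is fully phased out
  Base: CHF 962000 − CHF 0 = CHF 962000
  CHF 962000 × 27% = CHF 259740

Excess of alternative minimum tax over mainline income levy: CHF 259740 − CHF 134860 = CHF 124880.

CHF 124880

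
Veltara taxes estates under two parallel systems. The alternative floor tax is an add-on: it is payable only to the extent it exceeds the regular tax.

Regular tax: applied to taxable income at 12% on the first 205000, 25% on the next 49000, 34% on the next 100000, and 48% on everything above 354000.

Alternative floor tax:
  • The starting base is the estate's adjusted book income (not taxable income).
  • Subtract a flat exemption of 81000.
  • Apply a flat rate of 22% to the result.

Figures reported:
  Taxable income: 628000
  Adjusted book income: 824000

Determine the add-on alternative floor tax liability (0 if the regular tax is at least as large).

0

Regular tax:
  205000 × 12% = 24600
  49000 × 25% = 12250
  100000 × 34% = 34000
  274000 × 48% = 131520
  → 202370

Alternative floor tax:
  Base (adjusted book income): 824000
  Less exemption 81000 → base 743000
  743000 × 22% = 163460

163460 ≤ 202370, so no add-on is due.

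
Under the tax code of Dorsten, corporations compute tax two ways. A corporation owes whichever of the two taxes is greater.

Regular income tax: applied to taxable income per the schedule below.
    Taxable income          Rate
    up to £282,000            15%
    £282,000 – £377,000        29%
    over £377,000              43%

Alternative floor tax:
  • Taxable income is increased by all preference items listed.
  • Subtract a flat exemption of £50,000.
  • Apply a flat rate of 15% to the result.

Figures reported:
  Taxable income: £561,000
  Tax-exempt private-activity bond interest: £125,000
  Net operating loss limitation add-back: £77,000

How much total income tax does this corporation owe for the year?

Alternative floor tax:
  Adjusted income: £561,000 + £125,000 + £77,000 = £763,000
  Less exemption £50,000 → base £713,000
  £713,000 × 15% = £106,950

Regular income tax:
  £282,000 × 15% = £42,300
  £95,000 × 29% = £27,550
  £184,000 × 43% = £79,120
  → £148,970

£148,970 > £106,950, so the regular income tax governs.

£148,970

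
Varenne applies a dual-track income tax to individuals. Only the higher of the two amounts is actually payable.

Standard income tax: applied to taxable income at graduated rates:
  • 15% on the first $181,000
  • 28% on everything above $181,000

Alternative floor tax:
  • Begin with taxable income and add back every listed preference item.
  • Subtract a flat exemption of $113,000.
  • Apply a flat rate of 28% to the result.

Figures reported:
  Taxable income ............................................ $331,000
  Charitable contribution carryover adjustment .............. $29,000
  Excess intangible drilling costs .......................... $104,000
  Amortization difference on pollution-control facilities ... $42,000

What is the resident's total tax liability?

$110,040

Alternative floor tax:
  Adjusted income: $331,000 + $29,000 + $104,000 + $42,000 = $506,000
  Less exemption $113,000 → base $393,000
  $393,000 × 28% = $110,040

Standard income tax:
  $181,000 × 15% = $27,150
  $150,000 × 28% = $42,000
  → $69,150

$110,040 > $69,150, so the alternative floor tax is the binding amount.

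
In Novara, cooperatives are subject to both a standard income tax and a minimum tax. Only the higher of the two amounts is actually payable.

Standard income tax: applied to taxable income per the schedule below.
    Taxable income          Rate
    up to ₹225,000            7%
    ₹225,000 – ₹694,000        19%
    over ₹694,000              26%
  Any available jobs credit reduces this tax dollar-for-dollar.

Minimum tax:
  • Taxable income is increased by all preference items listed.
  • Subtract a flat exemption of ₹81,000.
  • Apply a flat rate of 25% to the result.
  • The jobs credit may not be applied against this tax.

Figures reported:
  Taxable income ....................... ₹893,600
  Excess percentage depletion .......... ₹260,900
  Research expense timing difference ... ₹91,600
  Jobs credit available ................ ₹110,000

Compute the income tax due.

Minimum tax:
  Adjusted income: ₹893,600 + ₹260,900 + ₹91,600 = ₹1,246,100
  Less exemption ₹81,000 → base ₹1,165,100
  ₹1,165,100 × 25% = ₹291,275

Standard income tax:
  ₹225,000 × 7% = ₹15,750
  ₹469,000 × 19% = ₹89,110
  ₹199,600 × 26% = ₹51,896
  → ₹156,756
  Less jobs credit ₹110,000 → ₹46,756

₹291,275 > ₹46,756, so the minimum tax is the binding amount.

₹291,275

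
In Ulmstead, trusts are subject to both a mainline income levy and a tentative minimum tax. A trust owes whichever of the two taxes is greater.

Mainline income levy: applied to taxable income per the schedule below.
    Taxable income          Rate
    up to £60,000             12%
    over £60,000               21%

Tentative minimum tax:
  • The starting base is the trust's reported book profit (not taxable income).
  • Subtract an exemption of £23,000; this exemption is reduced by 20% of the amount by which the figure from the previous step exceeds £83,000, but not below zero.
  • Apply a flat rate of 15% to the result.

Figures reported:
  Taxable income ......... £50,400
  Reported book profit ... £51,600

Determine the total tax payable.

Mainline income levy:
  £50,400 × 12% = £6,048

Tentative minimum tax:
  Base (reported book profit): £51,600
  Exemption: £51,600 ≤ £83,000, so full £23,000 applies
  Base: £51,600 − £23,000 = £28,600
  £28,600 × 15% = £4,290

£6,048 > £4,290, so the mainline income levy governs.

£6,048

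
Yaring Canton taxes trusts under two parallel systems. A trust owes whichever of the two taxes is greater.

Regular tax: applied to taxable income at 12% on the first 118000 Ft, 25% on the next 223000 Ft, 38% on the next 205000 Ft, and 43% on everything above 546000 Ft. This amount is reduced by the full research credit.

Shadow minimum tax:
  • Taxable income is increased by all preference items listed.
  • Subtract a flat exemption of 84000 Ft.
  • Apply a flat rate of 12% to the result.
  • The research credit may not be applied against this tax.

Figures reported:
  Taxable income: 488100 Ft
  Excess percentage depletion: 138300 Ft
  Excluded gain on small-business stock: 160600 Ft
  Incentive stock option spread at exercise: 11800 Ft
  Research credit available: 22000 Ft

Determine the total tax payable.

103808 Ft

Shadow minimum tax:
  Adjusted income: 488100 Ft + 138300 Ft + 160600 Ft + 11800 Ft = 798800 Ft
  Less exemption 84000 Ft → base 714800 Ft
  714800 Ft × 12% = 85776 Ft

Regular tax:
  118000 Ft × 12% = 14160 Ft
  223000 Ft × 25% = 55750 Ft
  147100 Ft × 38% = 55898 Ft
  → 125808 Ft
  Less research credit 22000 Ft → 103808 Ft

103808 Ft > 85776 Ft, so the regular tax governs.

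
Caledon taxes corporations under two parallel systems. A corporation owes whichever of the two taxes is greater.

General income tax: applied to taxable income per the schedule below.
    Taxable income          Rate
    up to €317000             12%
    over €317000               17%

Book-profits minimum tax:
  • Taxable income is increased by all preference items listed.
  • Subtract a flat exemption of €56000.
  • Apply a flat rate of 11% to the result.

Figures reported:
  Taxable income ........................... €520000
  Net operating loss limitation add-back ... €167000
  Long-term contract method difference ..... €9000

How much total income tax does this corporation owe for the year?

General income tax:
  €317000 × 12% = €38040
  €203000 × 17% = €34510
  → €72550

Book-profits minimum tax:
  Adjusted income: €520000 + €167000 + €9000 = €696000
  Less exemption €56000 → base €640000
  €640000 × 11% = €70400

€72550 > €70400, so the general income tax governs.

€72550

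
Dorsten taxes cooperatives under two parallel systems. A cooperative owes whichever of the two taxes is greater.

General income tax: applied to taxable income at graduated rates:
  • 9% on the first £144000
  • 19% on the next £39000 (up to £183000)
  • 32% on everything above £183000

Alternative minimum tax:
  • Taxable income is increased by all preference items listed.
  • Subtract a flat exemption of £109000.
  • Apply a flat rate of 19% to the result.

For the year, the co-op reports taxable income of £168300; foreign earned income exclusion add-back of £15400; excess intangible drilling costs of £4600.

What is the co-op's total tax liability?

General income tax:
  £144000 × 9% = £12960
  £24300 × 19% = £4617
  → £17577

Alternative minimum tax:
  Adjusted income: £168300 + £15400 + £4600 = £188300
  Less exemption £109000 → base £79300
  £79300 × 19% = £15067

£17577 > £15067, so the general income tax governs.

£17577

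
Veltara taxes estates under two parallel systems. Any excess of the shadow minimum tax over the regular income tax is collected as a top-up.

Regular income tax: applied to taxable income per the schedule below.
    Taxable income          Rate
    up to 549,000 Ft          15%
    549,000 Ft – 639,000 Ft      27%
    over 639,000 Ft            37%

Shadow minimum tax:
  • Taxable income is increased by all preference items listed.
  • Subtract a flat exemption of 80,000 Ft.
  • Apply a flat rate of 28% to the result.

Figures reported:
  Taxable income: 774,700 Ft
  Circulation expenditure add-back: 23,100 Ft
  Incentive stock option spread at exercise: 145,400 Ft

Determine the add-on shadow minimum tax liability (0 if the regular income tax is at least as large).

84,837 Ft

Shadow minimum tax:
  Adjusted income: 774,700 Ft + 23,100 Ft + 145,400 Ft = 943,200 Ft
  Less exemption 80,000 Ft → base 863,200 Ft
  863,200 Ft × 28% = 241,696 Ft

Regular income tax:
  549,000 Ft × 15% = 82,350 Ft
  90,000 Ft × 27% = 24,300 Ft
  135,700 Ft × 37% = 50,209 Ft
  → 156,859 Ft

Excess of shadow minimum tax over regular income tax: 241,696 Ft − 156,859 Ft = 84,837 Ft.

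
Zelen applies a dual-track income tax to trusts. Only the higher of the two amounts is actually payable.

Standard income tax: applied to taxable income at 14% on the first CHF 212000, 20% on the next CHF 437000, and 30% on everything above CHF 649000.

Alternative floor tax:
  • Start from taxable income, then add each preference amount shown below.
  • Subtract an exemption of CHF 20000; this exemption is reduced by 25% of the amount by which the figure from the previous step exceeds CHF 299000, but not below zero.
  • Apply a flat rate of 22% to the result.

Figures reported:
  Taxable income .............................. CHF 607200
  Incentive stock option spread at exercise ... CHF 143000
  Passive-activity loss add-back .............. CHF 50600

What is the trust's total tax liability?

Alternative floor tax:
  Adjusted income: CHF 607200 + CHF 143000 + CHF 50600 = CHF 800800
  Exemption: 25% × (CHF 800800 − CHF 299000) = CHF 125450 ≥ CHF 20000, so the exemption is fully phased out
  Base: CHF 800800 − CHF 0 = CHF 800800
  CHF 800800 × 22% = CHF 176176

Standard income tax:
  CHF 212000 × 14% = CHF 29680
  CHF 395200 × 20% = CHF 79040
  → CHF 108720

CHF 176176 > CHF 108720, so the alternative floor tax is the binding amount.

CHF 176176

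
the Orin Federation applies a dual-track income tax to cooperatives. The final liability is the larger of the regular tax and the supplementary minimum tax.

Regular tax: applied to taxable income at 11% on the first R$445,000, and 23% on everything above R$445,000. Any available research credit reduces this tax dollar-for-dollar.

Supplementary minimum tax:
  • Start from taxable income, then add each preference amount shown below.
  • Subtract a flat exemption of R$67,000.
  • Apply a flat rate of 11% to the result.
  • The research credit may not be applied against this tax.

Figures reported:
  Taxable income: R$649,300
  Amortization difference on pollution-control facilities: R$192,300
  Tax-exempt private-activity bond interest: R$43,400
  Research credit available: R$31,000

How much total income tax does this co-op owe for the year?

R$89,980

Regular tax:
  R$445,000 × 11% = R$48,950
  R$204,300 × 23% = R$46,989
  → R$95,939
  Less research credit R$31,000 → R$64,939

Supplementary minimum tax:
  Adjusted income: R$649,300 + R$192,300 + R$43,400 = R$885,000
  Less exemption R$67,000 → base R$818,000
  R$818,000 × 11% = R$89,980

R$89,980 > R$64,939, so the supplementary minimum tax is the binding amount.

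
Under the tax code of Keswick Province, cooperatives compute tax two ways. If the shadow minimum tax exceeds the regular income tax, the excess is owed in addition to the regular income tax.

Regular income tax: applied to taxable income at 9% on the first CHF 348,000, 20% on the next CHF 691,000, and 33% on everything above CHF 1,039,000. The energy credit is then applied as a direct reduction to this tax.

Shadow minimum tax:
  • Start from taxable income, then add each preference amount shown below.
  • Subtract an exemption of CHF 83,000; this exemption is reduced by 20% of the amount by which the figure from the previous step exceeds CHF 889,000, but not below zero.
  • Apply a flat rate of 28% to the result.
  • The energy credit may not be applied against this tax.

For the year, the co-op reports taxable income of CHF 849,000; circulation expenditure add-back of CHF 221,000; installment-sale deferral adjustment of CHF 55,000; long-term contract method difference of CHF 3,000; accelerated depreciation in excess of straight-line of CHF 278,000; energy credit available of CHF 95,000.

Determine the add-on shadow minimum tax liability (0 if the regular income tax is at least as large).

Regular income tax:
  CHF 348,000 × 9% = CHF 31,320
  CHF 501,000 × 20% = CHF 100,200
  → CHF 131,520
  Less energy credit CHF 95,000 → CHF 36,520

Shadow minimum tax:
  Adjusted income: CHF 849,000 + CHF 221,000 + CHF 55,000 + CHF 3,000 + CHF 278,000 = CHF 1,406,000
  Exemption: 20% × (CHF 1,406,000 − CHF 889,000) = CHF 103,400 ≥ CHF 83,000, so the exemption is fully phased out
  Base: CHF 1,406,000 − CHF 0 = CHF 1,406,000
  CHF 1,406,000 × 28% = CHF 393,680

Excess of shadow minimum tax over regular income tax: CHF 393,680 − CHF 36,520 = CHF 357,160.

CHF 357,160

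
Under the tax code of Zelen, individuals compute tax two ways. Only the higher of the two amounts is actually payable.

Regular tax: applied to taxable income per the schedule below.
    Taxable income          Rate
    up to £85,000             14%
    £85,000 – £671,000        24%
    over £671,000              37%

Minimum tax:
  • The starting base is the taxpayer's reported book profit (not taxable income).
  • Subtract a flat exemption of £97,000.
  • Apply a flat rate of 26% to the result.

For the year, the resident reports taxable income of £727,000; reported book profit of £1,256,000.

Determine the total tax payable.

Regular tax:
  £85,000 × 14% = £11,900
  £586,000 × 24% = £140,640
  £56,000 × 37% = £20,720
  → £173,260

Minimum tax:
  Base (reported book profit): £1,256,000
  Less exemption £97,000 → base £1,159,000
  £1,159,000 × 26% = £301,340

£301,340 > £173,260, so the minimum tax is the binding amount.

£301,340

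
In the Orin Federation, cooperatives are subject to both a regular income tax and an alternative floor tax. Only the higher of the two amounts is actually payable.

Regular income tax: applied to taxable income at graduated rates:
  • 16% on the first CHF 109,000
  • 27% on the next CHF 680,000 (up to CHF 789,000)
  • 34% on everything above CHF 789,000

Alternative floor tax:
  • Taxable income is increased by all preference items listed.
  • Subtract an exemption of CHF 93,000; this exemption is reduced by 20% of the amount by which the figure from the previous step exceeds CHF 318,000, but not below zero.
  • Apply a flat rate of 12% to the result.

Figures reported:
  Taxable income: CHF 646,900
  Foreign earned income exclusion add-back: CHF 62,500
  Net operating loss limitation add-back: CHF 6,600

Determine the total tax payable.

CHF 162,673

Regular income tax:
  CHF 109,000 × 16% = CHF 17,440
  CHF 537,900 × 27% = CHF 145,233
  → CHF 162,673

Alternative floor tax:
  Adjusted income: CHF 646,900 + CHF 62,500 + CHF 6,600 = CHF 716,000
  Exemption: CHF 93,000 − 20% × (CHF 716,000 − CHF 318,000) = CHF 93,000 − CHF 79,600 = CHF 13,400
  Base: CHF 716,000 − CHF 13,400 = CHF 702,600
  CHF 702,600 × 12% = CHF 84,312

CHF 162,673 > CHF 84,312, so the regular income tax governs.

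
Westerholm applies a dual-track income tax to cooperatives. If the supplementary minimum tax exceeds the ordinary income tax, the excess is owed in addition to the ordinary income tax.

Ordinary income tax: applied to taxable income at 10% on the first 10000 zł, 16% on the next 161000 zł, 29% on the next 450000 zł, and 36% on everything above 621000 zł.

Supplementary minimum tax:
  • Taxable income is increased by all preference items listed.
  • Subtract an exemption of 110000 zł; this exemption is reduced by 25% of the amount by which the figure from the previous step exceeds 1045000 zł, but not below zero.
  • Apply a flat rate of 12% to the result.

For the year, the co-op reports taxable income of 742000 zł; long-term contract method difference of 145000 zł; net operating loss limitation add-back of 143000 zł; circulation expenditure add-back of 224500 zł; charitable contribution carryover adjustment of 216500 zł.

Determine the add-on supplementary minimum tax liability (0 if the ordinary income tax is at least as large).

Supplementary minimum tax:
  Adjusted income: 742000 zł + 145000 zł + 143000 zł + 224500 zł + 216500 zł = 1471000 zł
  Exemption: 110000 zł − 25% × (1471000 zł − 1045000 zł) = 110000 zł − 106500 zł = 3500 zł
  Base: 1471000 zł − 3500 zł = 1467500 zł
  1467500 zł × 12% = 176100 zł

Ordinary income tax:
  10000 zł × 10% = 1000 zł
  161000 zł × 16% = 25760 zł
  450000 zł × 29% = 130500 zł
  121000 zł × 36% = 43560 zł
  → 200820 zł

176100 zł ≤ 200820 zł, so no add-on is due.

0 zł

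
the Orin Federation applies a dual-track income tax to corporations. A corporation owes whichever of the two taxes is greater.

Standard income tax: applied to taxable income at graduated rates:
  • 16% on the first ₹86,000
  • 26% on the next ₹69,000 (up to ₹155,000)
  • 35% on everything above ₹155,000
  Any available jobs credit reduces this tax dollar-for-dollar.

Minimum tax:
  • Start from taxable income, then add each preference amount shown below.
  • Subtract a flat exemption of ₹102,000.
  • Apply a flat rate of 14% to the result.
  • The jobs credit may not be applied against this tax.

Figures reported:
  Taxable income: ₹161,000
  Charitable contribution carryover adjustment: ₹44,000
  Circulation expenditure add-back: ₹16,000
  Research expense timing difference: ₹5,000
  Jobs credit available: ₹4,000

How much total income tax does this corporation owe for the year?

Standard income tax:
  ₹86,000 × 16% = ₹13,760
  ₹69,000 × 26% = ₹17,940
  ₹6,000 × 35% = ₹2,100
  → ₹33,800
  Less jobs credit ₹4,000 → ₹29,800

Minimum tax:
  Adjusted income: ₹161,000 + ₹44,000 + ₹16,000 + ₹5,000 = ₹226,000
  Less exemption ₹102,000 → base ₹124,000
  ₹124,000 × 14% = ₹17,360

₹29,800 > ₹17,360, so the standard income tax governs.

₹29,800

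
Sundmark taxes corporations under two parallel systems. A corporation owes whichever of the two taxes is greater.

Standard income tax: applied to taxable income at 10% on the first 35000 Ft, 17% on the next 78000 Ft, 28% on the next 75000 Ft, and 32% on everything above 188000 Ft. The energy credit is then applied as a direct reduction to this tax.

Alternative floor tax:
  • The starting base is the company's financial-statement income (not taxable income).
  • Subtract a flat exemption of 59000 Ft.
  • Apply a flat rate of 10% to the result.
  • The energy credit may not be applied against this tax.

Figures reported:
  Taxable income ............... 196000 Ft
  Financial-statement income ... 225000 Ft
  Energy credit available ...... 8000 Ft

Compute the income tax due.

32320 Ft

Standard income tax:
  35000 Ft × 10% = 3500 Ft
  78000 Ft × 17% = 13260 Ft
  75000 Ft × 28% = 21000 Ft
  8000 Ft × 32% = 2560 Ft
  → 40320 Ft
  Less energy credit 8000 Ft → 32320 Ft

Alternative floor tax:
  Base (financial-statement income): 225000 Ft
  Less exemption 59000 Ft → base 166000 Ft
  166000 Ft × 10% = 16600 Ft

32320 Ft > 16600 Ft, so the standard income tax governs.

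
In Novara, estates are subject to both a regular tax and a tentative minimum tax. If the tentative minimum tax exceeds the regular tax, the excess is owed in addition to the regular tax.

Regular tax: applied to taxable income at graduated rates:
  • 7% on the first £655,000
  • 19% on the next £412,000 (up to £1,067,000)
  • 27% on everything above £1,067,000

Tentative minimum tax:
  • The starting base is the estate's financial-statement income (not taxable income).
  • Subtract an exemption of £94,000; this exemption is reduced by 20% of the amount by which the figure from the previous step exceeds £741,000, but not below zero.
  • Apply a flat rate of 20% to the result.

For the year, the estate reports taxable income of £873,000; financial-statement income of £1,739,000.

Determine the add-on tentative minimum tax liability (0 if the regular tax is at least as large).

Regular tax:
  £655,000 × 7% = £45,850
  £218,000 × 19% = £41,420
  → £87,270

Tentative minimum tax:
  Base (financial-statement income): £1,739,000
  Exemption: 20% × (£1,739,000 − £741,000) = £199,600 ≥ £94,000, so the exemption is fully phased out
  Base: £1,739,000 − £0 = £1,739,000
  £1,739,000 × 20% = £347,800

Excess of tentative minimum tax over regular tax: £347,800 − £87,270 = £260,530.

£260,530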